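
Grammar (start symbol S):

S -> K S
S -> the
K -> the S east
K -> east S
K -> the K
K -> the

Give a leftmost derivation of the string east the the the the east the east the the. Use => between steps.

S => K S   [S -> K S]
K S => east S S   [K -> east S]
east S S => east K S S   [S -> K S]
east K S S => east the K S S   [K -> the K]
east the K S S => east the the S east S S   [K -> the S east]
east the the S east S S => east the the K S east S S   [S -> K S]
east the the K S east S S => east the the the S east S east S S   [K -> the S east]
east the the the S east S east S S => east the the the the east S east S S   [S -> the]
east the the the the east S east S S => east the the the the east the east S S   [S -> the]
east the the the the east the east S S => east the the the the east the east the S   [S -> the]
east the the the the east the east the S => east the the the the east the east the the   [S -> the]

S => K S => east S S => east K S S => east the K S S => east the the S east S S => east the the K S east S S => east the the the S east S east S S => east the the the the east S east S S => east the the the the east the east S S => east the the the the east the east the S => east the the the the east the east the the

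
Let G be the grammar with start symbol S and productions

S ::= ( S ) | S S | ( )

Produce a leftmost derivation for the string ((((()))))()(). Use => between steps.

S => SS => SSS => (S)SS => ((S))SS => (((S)))SS => ((((S))))SS => ((((()))))SS => ((((()))))()S => ((((()))))()()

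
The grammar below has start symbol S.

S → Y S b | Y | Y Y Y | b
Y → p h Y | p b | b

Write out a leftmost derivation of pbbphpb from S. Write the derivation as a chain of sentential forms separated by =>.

S => YYY   [S → Y Y Y]
YYY => pbYY   [Y → p b]
pbYY => pbbY   [Y → b]
pbbY => pbbphY   [Y → p h Y]
pbbphY => pbbphpb   [Y → p b]

S => YYY => pbYY => pbbY => pbbphY => pbbphpb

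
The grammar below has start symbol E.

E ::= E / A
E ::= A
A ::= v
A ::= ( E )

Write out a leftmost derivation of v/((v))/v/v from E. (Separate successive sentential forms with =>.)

E => E/A => E/A/A => E/A/A/A => A/A/A/A => v/A/A/A => v/(E)/A/A => v/(A)/A/A => v/((E))/A/A => v/((A))/A/A => v/((v))/A/A => v/((v))/v/A => v/((v))/v/v

E => E/A   [E ::= E / A]
E/A => E/A/A   [E ::= E / A]
E/A/A => E/A/A/A   [E ::= E / A]
E/A/A/A => A/A/A/A   [E ::= A]
A/A/A/A => v/A/A/A   [A ::= v]
v/A/A/A => v/(E)/A/A   [A ::= ( E )]
v/(E)/A/A => v/(A)/A/A   [E ::= A]
v/(A)/A/A => v/((E))/A/A   [A ::= ( E )]
v/((E))/A/A => v/((A))/A/A   [E ::= A]
v/((A))/A/A => v/((v))/A/A   [A ::= v]
v/((v))/A/A => v/((v))/v/A   [A ::= v]
v/((v))/v/A => v/((v))/v/v   [A ::= v]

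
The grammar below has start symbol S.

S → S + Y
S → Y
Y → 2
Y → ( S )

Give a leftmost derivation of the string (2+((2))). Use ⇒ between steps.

S ⇒ Y   [S → Y]
Y ⇒ (S)   [Y → ( S )]
(S) ⇒ (S+Y)   [S → S + Y]
(S+Y) ⇒ (Y+Y)   [S → Y]
(Y+Y) ⇒ (2+Y)   [Y → 2]
(2+Y) ⇒ (2+(S))   [Y → ( S )]
(2+(S)) ⇒ (2+(Y))   [S → Y]
(2+(Y)) ⇒ (2+((S)))   [Y → ( S )]
(2+((S))) ⇒ (2+((Y)))   [S → Y]
(2+((Y))) ⇒ (2+((2)))   [Y → 2]

S ⇒ Y ⇒ (S) ⇒ (S+Y) ⇒ (Y+Y) ⇒ (2+Y) ⇒ (2+(S)) ⇒ (2+(Y)) ⇒ (2+((S))) ⇒ (2+((Y))) ⇒ (2+((2)))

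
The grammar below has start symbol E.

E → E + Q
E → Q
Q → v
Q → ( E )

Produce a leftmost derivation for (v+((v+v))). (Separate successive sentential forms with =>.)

E => Q   [E → Q]
Q => (E)   [Q → ( E )]
(E) => (E+Q)   [E → E + Q]
(E+Q) => (Q+Q)   [E → Q]
(Q+Q) => (v+Q)   [Q → v]
(v+Q) => (v+(E))   [Q → ( E )]
(v+(E)) => (v+(Q))   [E → Q]
(v+(Q)) => (v+((E)))   [Q → ( E )]
(v+((E))) => (v+((E+Q)))   [E → E + Q]
(v+((E+Q))) => (v+((Q+Q)))   [E → Q]
(v+((Q+Q))) => (v+((v+Q)))   [Q → v]
(v+((v+Q))) => (v+((v+v)))   [Q → v]

E=>Q=>(E)=>(E+Q)=>(Q+Q)=>(v+Q)=>(v+(E))=>(v+(Q))=>(v+((E)))=>(v+((E+Q)))=>(v+((Q+Q)))=>(v+((v+Q)))=>(v+((v+v)))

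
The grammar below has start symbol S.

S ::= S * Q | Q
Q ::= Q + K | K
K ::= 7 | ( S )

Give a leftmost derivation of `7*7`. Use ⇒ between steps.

S ⇒ S*Q ⇒ Q*Q ⇒ K*Q ⇒ 7*Q ⇒ 7*K ⇒ 7*7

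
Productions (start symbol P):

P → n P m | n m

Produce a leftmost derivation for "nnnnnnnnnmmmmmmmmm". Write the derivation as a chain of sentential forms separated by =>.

P => nPm   [P → n P m]
nPm => nnPmm   [P → n P m]
nnPmm => nnnPmmm   [P → n P m]
nnnPmmm => nnnnPmmmm   [P → n P m]
nnnnPmmmm => nnnnnPmmmmm   [P → n P m]
nnnnnPmmmmm => nnnnnnPmmmmmm   [P → n P m]
nnnnnnPmmmmmm => nnnnnnnPmmmmmmm   [P → n P m]
nnnnnnnPmmmmmmm => nnnnnnnnPmmmmmmmm   [P → n P m]
nnnnnnnnPmmmmmmmm => nnnnnnnnnmmmmmmmmm   [P → n m]

P=>nPm=>nnPmm=>nnnPmmm=>nnnnPmmmm=>nnnnnPmmmmm=>nnnnnnPmmmmmm=>nnnnnnnPmmmmmmm=>nnnnnnnnPmmmmmmmm=>nnnnnnnnnmmmmmmmmm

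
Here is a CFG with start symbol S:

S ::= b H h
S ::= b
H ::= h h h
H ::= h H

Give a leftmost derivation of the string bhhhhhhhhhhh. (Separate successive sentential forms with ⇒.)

S ⇒ bHh ⇒ bhHh ⇒ bhhHh ⇒ bhhhHh ⇒ bhhhhHh ⇒ bhhhhhHh ⇒ bhhhhhhHh ⇒ bhhhhhhhHh ⇒ bhhhhhhhhhhh

S ⇒ bHh   [S ::= b H h]
bHh ⇒ bhHh   [H ::= h H]
bhHh ⇒ bhhHh   [H ::= h H]
bhhHh ⇒ bhhhHh   [H ::= h H]
bhhhHh ⇒ bhhhhHh   [H ::= h H]
bhhhhHh ⇒ bhhhhhHh   [H ::= h H]
bhhhhhHh ⇒ bhhhhhhHh   [H ::= h H]
bhhhhhhHh ⇒ bhhhhhhhHh   [H ::= h H]
bhhhhhhhHh ⇒ bhhhhhhhhhhh   [H ::= h h h]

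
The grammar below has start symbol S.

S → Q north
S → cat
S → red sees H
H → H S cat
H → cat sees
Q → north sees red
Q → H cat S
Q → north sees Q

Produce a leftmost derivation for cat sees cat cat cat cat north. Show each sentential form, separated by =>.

S => Q north => H cat S north => H S cat cat S north => cat sees S cat cat S north => cat sees cat cat cat S north => cat sees cat cat cat cat north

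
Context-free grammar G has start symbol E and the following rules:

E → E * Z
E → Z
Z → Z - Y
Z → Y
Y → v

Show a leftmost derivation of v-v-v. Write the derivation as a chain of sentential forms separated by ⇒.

E ⇒ Z ⇒ Z-Y ⇒ Z-Y-Y ⇒ Y-Y-Y ⇒ v-Y-Y ⇒ v-v-Y ⇒ v-v-v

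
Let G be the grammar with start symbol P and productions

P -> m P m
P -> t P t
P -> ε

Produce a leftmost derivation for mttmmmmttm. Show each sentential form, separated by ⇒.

P ⇒ mPm ⇒ mtPtm ⇒ mttPttm ⇒ mttmPmttm ⇒ mttmmPmmttm ⇒ mttmmmmttm

P ⇒ mPm   [P -> m P m]
mPm ⇒ mtPtm   [P -> t P t]
mtPtm ⇒ mttPttm   [P -> t P t]
mttPttm ⇒ mttmPmttm   [P -> m P m]
mttmPmttm ⇒ mttmmPmmttm   [P -> m P m]
mttmmPmmttm ⇒ mttmmmmttm   [P -> ε]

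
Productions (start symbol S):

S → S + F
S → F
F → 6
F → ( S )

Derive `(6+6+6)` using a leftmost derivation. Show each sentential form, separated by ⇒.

S ⇒ F   [S → F]
F ⇒ (S)   [F → ( S )]
(S) ⇒ (S+F)   [S → S + F]
(S+F) ⇒ (S+F+F)   [S → S + F]
(S+F+F) ⇒ (F+F+F)   [S → F]
(F+F+F) ⇒ (6+F+F)   [F → 6]
(6+F+F) ⇒ (6+6+F)   [F → 6]
(6+6+F) ⇒ (6+6+6)   [F → 6]

S⇒F⇒(S)⇒(S+F)⇒(S+F+F)⇒(F+F+F)⇒(6+F+F)⇒(6+6+F)⇒(6+6+6)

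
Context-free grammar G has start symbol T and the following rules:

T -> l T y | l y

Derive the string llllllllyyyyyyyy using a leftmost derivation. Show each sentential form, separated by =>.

T => lTy   [T -> l T y]
lTy => llTyy   [T -> l T y]
llTyy => lllTyyy   [T -> l T y]
lllTyyy => llllTyyyy   [T -> l T y]
llllTyyyy => lllllTyyyyy   [T -> l T y]
lllllTyyyyy => llllllTyyyyyy   [T -> l T y]
llllllTyyyyyy => lllllllTyyyyyyy   [T -> l T y]
lllllllTyyyyyyy => llllllllyyyyyyyy   [T -> l y]

T=>lTy=>llTyy=>lllTyyy=>llllTyyyy=>lllllTyyyyy=>llllllTyyyyyy=>lllllllTyyyyyyy=>llllllllyyyyyyyy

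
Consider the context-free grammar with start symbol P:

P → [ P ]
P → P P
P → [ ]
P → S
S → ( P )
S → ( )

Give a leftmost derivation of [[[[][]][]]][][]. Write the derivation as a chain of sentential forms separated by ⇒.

P ⇒ PP ⇒ PPP ⇒ [P]PP ⇒ [[P]]PP ⇒ [[PP]]PP ⇒ [[[P]P]]PP ⇒ [[[PP]P]]PP ⇒ [[[[]P]P]]PP ⇒ [[[[][]]P]]PP ⇒ [[[[][]][]]]PP ⇒ [[[[][]][]]][]P ⇒ [[[[][]][]]][][]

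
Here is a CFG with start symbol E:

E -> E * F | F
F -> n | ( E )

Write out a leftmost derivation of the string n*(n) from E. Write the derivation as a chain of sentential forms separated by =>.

E => E*F => F*F => n*F => n*(E) => n*(F) => n*(n)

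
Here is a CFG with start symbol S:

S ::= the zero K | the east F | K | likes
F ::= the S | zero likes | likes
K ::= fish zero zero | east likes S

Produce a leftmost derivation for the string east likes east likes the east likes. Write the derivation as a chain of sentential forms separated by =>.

S => K   [S ::= K]
K => east likes S   [K ::= east likes S]
east likes S => east likes K   [S ::= K]
east likes K => east likes east likes S   [K ::= east likes S]
east likes east likes S => east likes east likes the east F   [S ::= the east F]
east likes east likes the east F => east likes east likes the east likes   [F ::= likes]

S => K => east likes S => east likes K => east likes east likes S => east likes east likes the east F => east likes east likes the east likes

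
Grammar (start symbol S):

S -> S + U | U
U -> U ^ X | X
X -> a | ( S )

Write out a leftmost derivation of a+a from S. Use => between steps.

S=>S+U=>U+U=>X+U=>a+U=>a+X=>a+a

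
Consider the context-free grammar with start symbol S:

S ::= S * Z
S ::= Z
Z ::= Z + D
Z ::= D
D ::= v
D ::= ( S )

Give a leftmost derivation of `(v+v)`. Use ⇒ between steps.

S ⇒ Z   [S ::= Z]
Z ⇒ D   [Z ::= D]
D ⇒ (S)   [D ::= ( S )]
(S) ⇒ (Z)   [S ::= Z]
(Z) ⇒ (Z+D)   [Z ::= Z + D]
(Z+D) ⇒ (D+D)   [Z ::= D]
(D+D) ⇒ (v+D)   [D ::= v]
(v+D) ⇒ (v+v)   [D ::= v]

S ⇒ Z ⇒ D ⇒ (S) ⇒ (Z) ⇒ (Z+D) ⇒ (D+D) ⇒ (v+D) ⇒ (v+v)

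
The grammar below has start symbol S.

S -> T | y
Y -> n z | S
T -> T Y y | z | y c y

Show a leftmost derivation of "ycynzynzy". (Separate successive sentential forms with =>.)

S => T => TYy => TYyYy => ycyYyYy => ycynzyYy => ycynzynzy

S => T   [S -> T]
T => TYy   [T -> T Y y]
TYy => TYyYy   [T -> T Y y]
TYyYy => ycyYyYy   [T -> y c y]
ycyYyYy => ycynzyYy   [Y -> n z]
ycynzyYy => ycynzynzy   [Y -> n z]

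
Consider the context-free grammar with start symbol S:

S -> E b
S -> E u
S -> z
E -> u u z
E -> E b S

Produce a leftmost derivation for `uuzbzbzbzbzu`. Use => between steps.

S => Eu   [S -> E u]
Eu => EbSu   [E -> E b S]
EbSu => EbSbSu   [E -> E b S]
EbSbSu => EbSbSbSu   [E -> E b S]
EbSbSbSu => EbSbSbSbSu   [E -> E b S]
EbSbSbSbSu => uuzbSbSbSbSu   [E -> u u z]
uuzbSbSbSbSu => uuzbzbSbSbSu   [S -> z]
uuzbzbSbSbSu => uuzbzbzbSbSu   [S -> z]
uuzbzbzbSbSu => uuzbzbzbzbSu   [S -> z]
uuzbzbzbzbSu => uuzbzbzbzbzu   [S -> z]

S=>Eu=>EbSu=>EbSbSu=>EbSbSbSu=>EbSbSbSbSu=>uuzbSbSbSbSu=>uuzbzbSbSbSu=>uuzbzbzbSbSu=>uuzbzbzbzbSu=>uuzbzbzbzbzu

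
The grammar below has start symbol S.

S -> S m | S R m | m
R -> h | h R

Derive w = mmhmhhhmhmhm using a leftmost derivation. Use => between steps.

S => SRm   [S -> S R m]
SRm => SRmRm   [S -> S R m]
SRmRm => SRmRmRm   [S -> S R m]
SRmRmRm => SRmRmRmRm   [S -> S R m]
SRmRmRmRm => SmRmRmRmRm   [S -> S m]
SmRmRmRmRm => mmRmRmRmRm   [S -> m]
mmRmRmRmRm => mmhmRmRmRm   [R -> h]
mmhmRmRmRm => mmhmhRmRmRm   [R -> h R]
mmhmhRmRmRm => mmhmhhRmRmRm   [R -> h R]
mmhmhhRmRmRm => mmhmhhhmRmRm   [R -> h]
mmhmhhhmRmRm => mmhmhhhmhmRm   [R -> h]
mmhmhhhmhmRm => mmhmhhhmhmhm   [R -> h]

S => SRm => SRmRm => SRmRmRm => SRmRmRmRm => SmRmRmRmRm => mmRmRmRmRm => mmhmRmRmRm => mmhmhRmRmRm => mmhmhhRmRmRm => mmhmhhhmRmRm => mmhmhhhmhmRm => mmhmhhhmhmhm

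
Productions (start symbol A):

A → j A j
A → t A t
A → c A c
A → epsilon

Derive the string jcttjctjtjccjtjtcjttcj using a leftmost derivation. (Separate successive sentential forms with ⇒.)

A ⇒ jAj ⇒ jcAcj ⇒ jctAtcj ⇒ jcttAttcj ⇒ jcttjAjttcj ⇒ jcttjcAcjttcj ⇒ jcttjctAtcjttcj ⇒ jcttjctjAjtcjttcj ⇒ jcttjctjtAtjtcjttcj ⇒ jcttjctjtjAjtjtcjttcj ⇒ jcttjctjtjcAcjtjtcjttcj ⇒ jcttjctjtjccjtjtcjttcj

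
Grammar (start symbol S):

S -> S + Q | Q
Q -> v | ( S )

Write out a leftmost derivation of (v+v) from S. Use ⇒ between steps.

S⇒Q⇒(S)⇒(S+Q)⇒(Q+Q)⇒(v+Q)⇒(v+v)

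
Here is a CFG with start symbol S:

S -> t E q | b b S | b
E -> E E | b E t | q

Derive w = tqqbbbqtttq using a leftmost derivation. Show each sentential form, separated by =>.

S => tEq => tEEq => tqEq => tqEEq => tqqEq => tqqbEtq => tqqbbEttq => tqqbbbEtttq => tqqbbbqtttq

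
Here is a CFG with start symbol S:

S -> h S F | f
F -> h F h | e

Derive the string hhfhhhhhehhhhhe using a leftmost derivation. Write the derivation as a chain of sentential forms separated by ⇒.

S ⇒ hSF ⇒ hhSFF ⇒ hhfFF ⇒ hhfhFhF ⇒ hhfhhFhhF ⇒ hhfhhhFhhhF ⇒ hhfhhhhFhhhhF ⇒ hhfhhhhhFhhhhhF ⇒ hhfhhhhhehhhhhF ⇒ hhfhhhhhehhhhhe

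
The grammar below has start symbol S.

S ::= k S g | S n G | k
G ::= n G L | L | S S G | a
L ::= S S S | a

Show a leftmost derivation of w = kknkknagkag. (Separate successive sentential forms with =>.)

S => kSg   [S ::= k S g]
kSg => kSnGg   [S ::= S n G]
kSnGg => kknGg   [S ::= k]
kknGg => kknSSGg   [G ::= S S G]
kknSSGg => kknkSgSGg   [S ::= k S g]
kknkSgSGg => kknkSnGgSGg   [S ::= S n G]
kknkSnGgSGg => kknkknGgSGg   [S ::= k]
kknkknGgSGg => kknkknagSGg   [G ::= a]
kknkknagSGg => kknkknagkGg   [S ::= k]
kknkknagkGg => kknkknagkag   [G ::= a]

S=>kSg=>kSnGg=>kknGg=>kknSSGg=>kknkSgSGg=>kknkSnGgSGg=>kknkknGgSGg=>kknkknagSGg=>kknkknagkGg=>kknkknagkag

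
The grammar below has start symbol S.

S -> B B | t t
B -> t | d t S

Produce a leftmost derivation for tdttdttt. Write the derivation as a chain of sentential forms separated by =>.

S=>BB=>tB=>tdtS=>tdtBB=>tdttB=>tdttdtS=>tdttdtBB=>tdttdttB=>tdttdttt

S => BB   [S -> B B]
BB => tB   [B -> t]
tB => tdtS   [B -> d t S]
tdtS => tdtBB   [S -> B B]
tdtBB => tdttB   [B -> t]
tdttB => tdttdtS   [B -> d t S]
tdttdtS => tdttdtBB   [S -> B B]
tdttdtBB => tdttdttB   [B -> t]
tdttdttB => tdttdttt   [B -> t]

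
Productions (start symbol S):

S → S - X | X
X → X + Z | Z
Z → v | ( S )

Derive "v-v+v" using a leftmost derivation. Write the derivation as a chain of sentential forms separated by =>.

S => S-X   [S → S - X]
S-X => X-X   [S → X]
X-X => Z-X   [X → Z]
Z-X => v-X   [Z → v]
v-X => v-X+Z   [X → X + Z]
v-X+Z => v-Z+Z   [X → Z]
v-Z+Z => v-v+Z   [Z → v]
v-v+Z => v-v+v   [Z → v]

S => S-X => X-X => Z-X => v-X => v-X+Z => v-Z+Z => v-v+Z => v-v+v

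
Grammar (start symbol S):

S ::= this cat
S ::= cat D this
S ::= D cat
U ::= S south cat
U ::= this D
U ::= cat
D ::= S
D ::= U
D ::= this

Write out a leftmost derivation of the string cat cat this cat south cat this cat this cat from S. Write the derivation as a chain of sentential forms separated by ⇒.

S ⇒ D cat   [S ::= D cat]
D cat ⇒ S cat   [D ::= S]
S cat ⇒ cat D this cat   [S ::= cat D this]
cat D this cat ⇒ cat S this cat   [D ::= S]
cat S this cat ⇒ cat D cat this cat   [S ::= D cat]
cat D cat this cat ⇒ cat S cat this cat   [D ::= S]
cat S cat this cat ⇒ cat cat D this cat this cat   [S ::= cat D this]
cat cat D this cat this cat ⇒ cat cat U this cat this cat   [D ::= U]
cat cat U this cat this cat ⇒ cat cat S south cat this cat this cat   [U ::= S south cat]
cat cat S south cat this cat this cat ⇒ cat cat D cat south cat this cat this cat   [S ::= D cat]
cat cat D cat south cat this cat this cat ⇒ cat cat this cat south cat this cat this cat   [D ::= this]

S ⇒ D cat ⇒ S cat ⇒ cat D this cat ⇒ cat S this cat ⇒ cat D cat this cat ⇒ cat S cat this cat ⇒ cat cat D this cat this cat ⇒ cat cat U this cat this cat ⇒ cat cat S south cat this cat this cat ⇒ cat cat D cat south cat this cat this cat ⇒ cat cat this cat south cat this cat this cat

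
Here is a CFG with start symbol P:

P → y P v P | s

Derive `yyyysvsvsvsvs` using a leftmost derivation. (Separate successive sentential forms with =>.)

P => yPvP   [P → y P v P]
yPvP => yyPvPvP   [P → y P v P]
yyPvPvP => yyyPvPvPvP   [P → y P v P]
yyyPvPvPvP => yyyyPvPvPvPvP   [P → y P v P]
yyyyPvPvPvPvP => yyyysvPvPvPvP   [P → s]
yyyysvPvPvPvP => yyyysvsvPvPvP   [P → s]
yyyysvsvPvPvP => yyyysvsvsvPvP   [P → s]
yyyysvsvsvPvP => yyyysvsvsvsvP   [P → s]
yyyysvsvsvsvP => yyyysvsvsvsvs   [P → s]

P => yPvP => yyPvPvP => yyyPvPvPvP => yyyyPvPvPvPvP => yyyysvPvPvPvP => yyyysvsvPvPvP => yyyysvsvsvPvP => yyyysvsvsvsvP => yyyysvsvsvsvs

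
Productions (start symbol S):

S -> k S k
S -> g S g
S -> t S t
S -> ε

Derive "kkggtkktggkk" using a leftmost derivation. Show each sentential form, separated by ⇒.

S⇒kSk⇒kkSkk⇒kkgSgkk⇒kkggSggkk⇒kkggtStggkk⇒kkggtkSktggkk⇒kkggtkktggkk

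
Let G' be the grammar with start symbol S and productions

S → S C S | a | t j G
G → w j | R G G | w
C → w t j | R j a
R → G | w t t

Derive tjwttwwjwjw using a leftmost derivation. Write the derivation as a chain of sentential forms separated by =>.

S => tjG => tjRGG => tjGGG => tjRGGGG => tjwttGGGG => tjwttwGGG => tjwttwwjGG => tjwttwwjwjG => tjwttwwjwjw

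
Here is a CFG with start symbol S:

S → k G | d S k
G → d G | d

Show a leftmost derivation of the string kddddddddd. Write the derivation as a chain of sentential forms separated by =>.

S => kG => kdG => kddG => kdddG => kddddG => kdddddG => kddddddG => kdddddddG => kddddddddG => kddddddddd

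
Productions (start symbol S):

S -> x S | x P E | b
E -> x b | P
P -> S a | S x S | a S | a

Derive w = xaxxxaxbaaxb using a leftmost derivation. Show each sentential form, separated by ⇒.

S ⇒ xPE ⇒ xaSE ⇒ xaxSE ⇒ xaxxPEE ⇒ xaxxSaEE ⇒ xaxxxPEaEE ⇒ xaxxxaEaEE ⇒ xaxxxaxbaEE ⇒ xaxxxaxbaPE ⇒ xaxxxaxbaaE ⇒ xaxxxaxbaaxb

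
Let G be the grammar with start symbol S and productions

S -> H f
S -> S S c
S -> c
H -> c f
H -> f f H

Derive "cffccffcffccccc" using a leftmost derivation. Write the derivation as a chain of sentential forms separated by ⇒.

S⇒SSc⇒SScSc⇒HfScSc⇒cffScSc⇒cffccSc⇒cffccSScc⇒cffccHfScc⇒cffccffHfScc⇒cffccffcffScc⇒cffccffcffSSccc⇒cffccffcffcSccc⇒cffccffcffccccc

S ⇒ SSc   [S -> S S c]
SSc ⇒ SScSc   [S -> S S c]
SScSc ⇒ HfScSc   [S -> H f]
HfScSc ⇒ cffScSc   [H -> c f]
cffScSc ⇒ cffccSc   [S -> c]
cffccSc ⇒ cffccSScc   [S -> S S c]
cffccSScc ⇒ cffccHfScc   [S -> H f]
cffccHfScc ⇒ cffccffHfScc   [H -> f f H]
cffccffHfScc ⇒ cffccffcffScc   [H -> c f]
cffccffcffScc ⇒ cffccffcffSSccc   [S -> S S c]
cffccffcffSSccc ⇒ cffccffcffcSccc   [S -> c]
cffccffcffcSccc ⇒ cffccffcffccccc   [S -> c]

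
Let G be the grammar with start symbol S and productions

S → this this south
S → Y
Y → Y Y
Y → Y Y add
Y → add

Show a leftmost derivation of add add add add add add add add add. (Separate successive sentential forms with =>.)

S => Y   [S → Y]
Y => Y Y add   [Y → Y Y add]
Y Y add => Y Y Y add   [Y → Y Y]
Y Y Y add => Y Y add Y Y add   [Y → Y Y add]
Y Y add Y Y add => add Y add Y Y add   [Y → add]
add Y add Y Y add => add Y Y add add Y Y add   [Y → Y Y add]
add Y Y add add Y Y add => add Y Y Y add add Y Y add   [Y → Y Y]
add Y Y Y add add Y Y add => add add Y Y add add Y Y add   [Y → add]
add add Y Y add add Y Y add => add add add Y add add Y Y add   [Y → add]
add add add Y add add Y Y add => add add add add add add Y Y add   [Y → add]
add add add add add add Y Y add => add add add add add add add Y add   [Y → add]
add add add add add add add Y add => add add add add add add add add add   [Y → add]

S => Y => Y Y add => Y Y Y add => Y Y add Y Y add => add Y add Y Y add => add Y Y add add Y Y add => add Y Y Y add add Y Y add => add add Y Y add add Y Y add => add add add Y add add Y Y add => add add add add add add Y Y add => add add add add add add add Y add => add add add add add add add add add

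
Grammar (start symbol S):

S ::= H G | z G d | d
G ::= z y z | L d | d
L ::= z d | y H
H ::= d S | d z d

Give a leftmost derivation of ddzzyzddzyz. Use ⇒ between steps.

S ⇒ HG   [S ::= H G]
HG ⇒ dSG   [H ::= d S]
dSG ⇒ dHGG   [S ::= H G]
dHGG ⇒ ddSGG   [H ::= d S]
ddSGG ⇒ ddzGdGG   [S ::= z G d]
ddzGdGG ⇒ ddzzyzdGG   [G ::= z y z]
ddzzyzdGG ⇒ ddzzyzddG   [G ::= d]
ddzzyzddG ⇒ ddzzyzddzyz   [G ::= z y z]

S⇒HG⇒dSG⇒dHGG⇒ddSGG⇒ddzGdGG⇒ddzzyzdGG⇒ddzzyzddG⇒ddzzyzddzyz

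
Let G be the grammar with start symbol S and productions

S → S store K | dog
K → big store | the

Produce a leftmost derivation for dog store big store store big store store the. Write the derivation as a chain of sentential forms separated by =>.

S => S store K => S store K store K => S store K store K store K => dog store K store K store K => dog store big store store K store K => dog store big store store big store store K => dog store big store store big store store the

S => S store K   [S → S store K]
S store K => S store K store K   [S → S store K]
S store K store K => S store K store K store K   [S → S store K]
S store K store K store K => dog store K store K store K   [S → dog]
dog store K store K store K => dog store big store store K store K   [K → big store]
dog store big store store K store K => dog store big store store big store store K   [K → big store]
dog store big store store big store store K => dog store big store store big store store the   [K → the]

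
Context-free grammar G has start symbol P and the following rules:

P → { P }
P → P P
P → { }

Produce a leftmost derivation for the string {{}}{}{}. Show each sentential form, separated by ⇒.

P⇒PP⇒PPP⇒{P}PP⇒{{}}PP⇒{{}}{}P⇒{{}}{}{}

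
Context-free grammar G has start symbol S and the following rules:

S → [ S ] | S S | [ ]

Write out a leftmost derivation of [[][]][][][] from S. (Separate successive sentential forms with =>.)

S => SS   [S → S S]
SS => SSS   [S → S S]
SSS => SSSS   [S → S S]
SSSS => [S]SSS   [S → [ S ]]
[S]SSS => [SS]SSS   [S → S S]
[SS]SSS => [[]S]SSS   [S → [ ]]
[[]S]SSS => [[][]]SSS   [S → [ ]]
[[][]]SSS => [[][]][]SS   [S → [ ]]
[[][]][]SS => [[][]][][]S   [S → [ ]]
[[][]][][]S => [[][]][][][]   [S → [ ]]

S=>SS=>SSS=>SSSS=>[S]SSS=>[SS]SSS=>[[]S]SSS=>[[][]]SSS=>[[][]][]SS=>[[][]][][]S=>[[][]][][][]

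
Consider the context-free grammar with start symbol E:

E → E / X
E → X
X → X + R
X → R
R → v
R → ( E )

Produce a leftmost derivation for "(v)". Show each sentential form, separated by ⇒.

E ⇒ X ⇒ R ⇒ (E) ⇒ (X) ⇒ (R) ⇒ (v)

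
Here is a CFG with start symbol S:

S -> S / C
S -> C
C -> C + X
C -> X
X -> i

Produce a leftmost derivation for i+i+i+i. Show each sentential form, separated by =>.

S => C => C+X => C+X+X => C+X+X+X => X+X+X+X => i+X+X+X => i+i+X+X => i+i+i+X => i+i+i+i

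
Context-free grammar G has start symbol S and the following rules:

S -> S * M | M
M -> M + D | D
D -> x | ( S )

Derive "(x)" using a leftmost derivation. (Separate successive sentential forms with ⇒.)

S ⇒ M   [S -> M]
M ⇒ D   [M -> D]
D ⇒ (S)   [D -> ( S )]
(S) ⇒ (M)   [S -> M]
(M) ⇒ (D)   [M -> D]
(D) ⇒ (x)   [D -> x]

S ⇒ M ⇒ D ⇒ (S) ⇒ (M) ⇒ (D) ⇒ (x)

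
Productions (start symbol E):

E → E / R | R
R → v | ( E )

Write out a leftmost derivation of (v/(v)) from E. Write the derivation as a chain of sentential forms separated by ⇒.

E⇒R⇒(E)⇒(E/R)⇒(R/R)⇒(v/R)⇒(v/(E))⇒(v/(R))⇒(v/(v))

E ⇒ R   [E → R]
R ⇒ (E)   [R → ( E )]
(E) ⇒ (E/R)   [E → E / R]
(E/R) ⇒ (R/R)   [E → R]
(R/R) ⇒ (v/R)   [R → v]
(v/R) ⇒ (v/(E))   [R → ( E )]
(v/(E)) ⇒ (v/(R))   [E → R]
(v/(R)) ⇒ (v/(v))   [R → v]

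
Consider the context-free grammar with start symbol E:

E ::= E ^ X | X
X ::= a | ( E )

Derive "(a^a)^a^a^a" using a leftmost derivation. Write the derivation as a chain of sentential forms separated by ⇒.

E ⇒ E^X   [E ::= E ^ X]
E^X ⇒ E^X^X   [E ::= E ^ X]
E^X^X ⇒ E^X^X^X   [E ::= E ^ X]
E^X^X^X ⇒ X^X^X^X   [E ::= X]
X^X^X^X ⇒ (E)^X^X^X   [X ::= ( E )]
(E)^X^X^X ⇒ (E^X)^X^X^X   [E ::= E ^ X]
(E^X)^X^X^X ⇒ (X^X)^X^X^X   [E ::= X]
(X^X)^X^X^X ⇒ (a^X)^X^X^X   [X ::= a]
(a^X)^X^X^X ⇒ (a^a)^X^X^X   [X ::= a]
(a^a)^X^X^X ⇒ (a^a)^a^X^X   [X ::= a]
(a^a)^a^X^X ⇒ (a^a)^a^a^X   [X ::= a]
(a^a)^a^a^X ⇒ (a^a)^a^a^a   [X ::= a]

E⇒E^X⇒E^X^X⇒E^X^X^X⇒X^X^X^X⇒(E)^X^X^X⇒(E^X)^X^X^X⇒(X^X)^X^X^X⇒(a^X)^X^X^X⇒(a^a)^X^X^X⇒(a^a)^a^X^X⇒(a^a)^a^a^X⇒(a^a)^a^a^a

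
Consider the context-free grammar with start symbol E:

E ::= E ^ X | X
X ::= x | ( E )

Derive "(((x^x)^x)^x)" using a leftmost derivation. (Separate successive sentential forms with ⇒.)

E ⇒ X ⇒ (E) ⇒ (E^X) ⇒ (X^X) ⇒ ((E)^X) ⇒ ((E^X)^X) ⇒ ((X^X)^X) ⇒ (((E)^X)^X) ⇒ (((E^X)^X)^X) ⇒ (((X^X)^X)^X) ⇒ (((x^X)^X)^X) ⇒ (((x^x)^X)^X) ⇒ (((x^x)^x)^X) ⇒ (((x^x)^x)^x)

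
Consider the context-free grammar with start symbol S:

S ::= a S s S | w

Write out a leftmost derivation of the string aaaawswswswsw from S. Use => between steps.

S => aSsS => aaSsSsS => aaaSsSsSsS => aaaaSsSsSsSsS => aaaawsSsSsSsS => aaaawswsSsSsS => aaaawswswsSsS => aaaawswswswsS => aaaawswswswsw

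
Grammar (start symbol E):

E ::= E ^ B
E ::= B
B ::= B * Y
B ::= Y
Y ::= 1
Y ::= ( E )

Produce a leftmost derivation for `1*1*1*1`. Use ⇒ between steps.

E ⇒ B   [E ::= B]
B ⇒ B*Y   [B ::= B * Y]
B*Y ⇒ B*Y*Y   [B ::= B * Y]
B*Y*Y ⇒ B*Y*Y*Y   [B ::= B * Y]
B*Y*Y*Y ⇒ Y*Y*Y*Y   [B ::= Y]
Y*Y*Y*Y ⇒ 1*Y*Y*Y   [Y ::= 1]
1*Y*Y*Y ⇒ 1*1*Y*Y   [Y ::= 1]
1*1*Y*Y ⇒ 1*1*1*Y   [Y ::= 1]
1*1*1*Y ⇒ 1*1*1*1   [Y ::= 1]

E ⇒ B ⇒ B*Y ⇒ B*Y*Y ⇒ B*Y*Y*Y ⇒ Y*Y*Y*Y ⇒ 1*Y*Y*Y ⇒ 1*1*Y*Y ⇒ 1*1*1*Y ⇒ 1*1*1*1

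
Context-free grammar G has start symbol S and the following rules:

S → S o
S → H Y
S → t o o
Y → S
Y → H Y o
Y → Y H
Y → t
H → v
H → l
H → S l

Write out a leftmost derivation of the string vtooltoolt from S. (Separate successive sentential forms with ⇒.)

S⇒HY⇒SlY⇒SolY⇒HYolY⇒vYolY⇒vHYoolY⇒vSlYoolY⇒vtoolYoolY⇒vtooltoolY⇒vtooltoolt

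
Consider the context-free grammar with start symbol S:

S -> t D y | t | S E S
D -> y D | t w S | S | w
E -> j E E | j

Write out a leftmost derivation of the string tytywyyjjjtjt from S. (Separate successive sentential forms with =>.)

S => SES   [S -> S E S]
SES => SESES   [S -> S E S]
SESES => tDyESES   [S -> t D y]
tDyESES => tyDyESES   [D -> y D]
tyDyESES => tySyESES   [D -> S]
tySyESES => tytDyyESES   [S -> t D y]
tytDyyESES => tytyDyyESES   [D -> y D]
tytyDyyESES => tytywyyESES   [D -> w]
tytywyyESES => tytywyyjEESES   [E -> j E E]
tytywyyjEESES => tytywyyjjESES   [E -> j]
tytywyyjjESES => tytywyyjjjSES   [E -> j]
tytywyyjjjSES => tytywyyjjjtES   [S -> t]
tytywyyjjjtES => tytywyyjjjtjS   [E -> j]
tytywyyjjjtjS => tytywyyjjjtjt   [S -> t]

S => SES => SESES => tDyESES => tyDyESES => tySyESES => tytDyyESES => tytyDyyESES => tytywyyESES => tytywyyjEESES => tytywyyjjESES => tytywyyjjjSES => tytywyyjjjtES => tytywyyjjjtjS => tytywyyjjjtjt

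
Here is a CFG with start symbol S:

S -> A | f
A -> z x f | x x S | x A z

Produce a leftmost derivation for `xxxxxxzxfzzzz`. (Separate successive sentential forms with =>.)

S => A   [S -> A]
A => xAz   [A -> x A z]
xAz => xxAzz   [A -> x A z]
xxAzz => xxxAzzz   [A -> x A z]
xxxAzzz => xxxxAzzzz   [A -> x A z]
xxxxAzzzz => xxxxxxSzzzz   [A -> x x S]
xxxxxxSzzzz => xxxxxxAzzzz   [S -> A]
xxxxxxAzzzz => xxxxxxzxfzzzz   [A -> z x f]

S=>A=>xAz=>xxAzz=>xxxAzzz=>xxxxAzzzz=>xxxxxxSzzzz=>xxxxxxAzzzz=>xxxxxxzxfzzzz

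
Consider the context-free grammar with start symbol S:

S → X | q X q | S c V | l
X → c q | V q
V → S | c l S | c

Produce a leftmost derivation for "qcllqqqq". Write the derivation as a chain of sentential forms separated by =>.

S => qXq   [S → q X q]
qXq => qVqq   [X → V q]
qVqq => qSqq   [V → S]
qSqq => qXqq   [S → X]
qXqq => qVqqq   [X → V q]
qVqqq => qSqqq   [V → S]
qSqqq => qXqqq   [S → X]
qXqqq => qVqqqq   [X → V q]
qVqqqq => qclSqqqq   [V → c l S]
qclSqqqq => qcllqqqq   [S → l]

S=>qXq=>qVqq=>qSqq=>qXqq=>qVqqq=>qSqqq=>qXqqq=>qVqqqq=>qclSqqqq=>qcllqqqq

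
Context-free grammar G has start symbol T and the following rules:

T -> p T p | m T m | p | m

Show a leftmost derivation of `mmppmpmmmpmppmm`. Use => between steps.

T => mTm   [T -> m T m]
mTm => mmTmm   [T -> m T m]
mmTmm => mmpTpmm   [T -> p T p]
mmpTpmm => mmppTppmm   [T -> p T p]
mmppTppmm => mmppmTmppmm   [T -> m T m]
mmppmTmppmm => mmppmpTpmppmm   [T -> p T p]
mmppmpTpmppmm => mmppmpmTmpmppmm   [T -> m T m]
mmppmpmTmpmppmm => mmppmpmmmpmppmm   [T -> m]

T => mTm => mmTmm => mmpTpmm => mmppTppmm => mmppmTmppmm => mmppmpTpmppmm => mmppmpmTmpmppmm => mmppmpmmmpmppmm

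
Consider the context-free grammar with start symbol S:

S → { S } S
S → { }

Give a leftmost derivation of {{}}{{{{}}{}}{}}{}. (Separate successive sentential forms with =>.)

S => {S}S   [S → { S } S]
{S}S => {{}}S   [S → { }]
{{}}S => {{}}{S}S   [S → { S } S]
{{}}{S}S => {{}}{{S}S}S   [S → { S } S]
{{}}{{S}S}S => {{}}{{{S}S}S}S   [S → { S } S]
{{}}{{{S}S}S}S => {{}}{{{{}}S}S}S   [S → { }]
{{}}{{{{}}S}S}S => {{}}{{{{}}{}}S}S   [S → { }]
{{}}{{{{}}{}}S}S => {{}}{{{{}}{}}{}}S   [S → { }]
{{}}{{{{}}{}}{}}S => {{}}{{{{}}{}}{}}{}   [S → { }]

S=>{S}S=>{{}}S=>{{}}{S}S=>{{}}{{S}S}S=>{{}}{{{S}S}S}S=>{{}}{{{{}}S}S}S=>{{}}{{{{}}{}}S}S=>{{}}{{{{}}{}}{}}S=>{{}}{{{{}}{}}{}}{}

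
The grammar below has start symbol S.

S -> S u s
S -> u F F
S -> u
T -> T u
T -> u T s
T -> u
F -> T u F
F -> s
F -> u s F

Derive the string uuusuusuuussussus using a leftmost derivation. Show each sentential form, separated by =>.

S => Sus   [S -> S u s]
Sus => uFFus   [S -> u F F]
uFFus => uTuFFus   [F -> T u F]
uTuFFus => uuTsuFFus   [T -> u T s]
uuTsuFFus => uuusuFFus   [T -> u]
uuusuFFus => uuusuusFFus   [F -> u s F]
uuusuusFFus => uuusuusTuFFus   [F -> T u F]
uuusuusTuFFus => uuusuusuTsuFFus   [T -> u T s]
uuusuusuTsuFFus => uuusuusuuTssuFFus   [T -> u T s]
uuusuusuuTssuFFus => uuusuusuuussuFFus   [T -> u]
uuusuusuuussuFFus => uuusuusuuussusFus   [F -> s]
uuusuusuuussusFus => uuusuusuuussussus   [F -> s]

S => Sus => uFFus => uTuFFus => uuTsuFFus => uuusuFFus => uuusuusFFus => uuusuusTuFFus => uuusuusuTsuFFus => uuusuusuuTssuFFus => uuusuusuuussuFFus => uuusuusuuussusFus => uuusuusuuussussus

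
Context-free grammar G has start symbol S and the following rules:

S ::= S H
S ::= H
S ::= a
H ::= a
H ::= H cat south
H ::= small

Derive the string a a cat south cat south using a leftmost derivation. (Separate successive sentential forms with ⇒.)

S ⇒ S H ⇒ H H ⇒ a H ⇒ a H cat south ⇒ a H cat south cat south ⇒ a a cat south cat south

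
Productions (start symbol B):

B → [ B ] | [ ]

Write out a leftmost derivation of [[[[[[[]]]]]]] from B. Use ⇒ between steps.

B ⇒ [B]   [B → [ B ]]
[B] ⇒ [[B]]   [B → [ B ]]
[[B]] ⇒ [[[B]]]   [B → [ B ]]
[[[B]]] ⇒ [[[[B]]]]   [B → [ B ]]
[[[[B]]]] ⇒ [[[[[B]]]]]   [B → [ B ]]
[[[[[B]]]]] ⇒ [[[[[[B]]]]]]   [B → [ B ]]
[[[[[[B]]]]]] ⇒ [[[[[[[]]]]]]]   [B → [ ]]

B⇒[B]⇒[[B]]⇒[[[B]]]⇒[[[[B]]]]⇒[[[[[B]]]]]⇒[[[[[[B]]]]]]⇒[[[[[[[]]]]]]]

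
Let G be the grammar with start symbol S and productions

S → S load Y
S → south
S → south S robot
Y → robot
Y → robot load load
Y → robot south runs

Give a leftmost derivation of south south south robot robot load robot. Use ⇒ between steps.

S ⇒ S load Y   [S → S load Y]
S load Y ⇒ south S robot load Y   [S → south S robot]
south S robot load Y ⇒ south south S robot robot load Y   [S → south S robot]
south south S robot robot load Y ⇒ south south south robot robot load Y   [S → south]
south south south robot robot load Y ⇒ south south south robot robot load robot   [Y → robot]

S ⇒ S load Y ⇒ south S robot load Y ⇒ south south S robot robot load Y ⇒ south south south robot robot load Y ⇒ south south south robot robot load robot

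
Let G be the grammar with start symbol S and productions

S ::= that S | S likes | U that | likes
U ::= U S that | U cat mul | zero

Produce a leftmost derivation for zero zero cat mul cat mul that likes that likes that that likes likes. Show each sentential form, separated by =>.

S => S likes   [S ::= S likes]
S likes => S likes likes   [S ::= S likes]
S likes likes => U that likes likes   [S ::= U that]
U that likes likes => U S that that likes likes   [U ::= U S that]
U S that that likes likes => U S that S that that likes likes   [U ::= U S that]
U S that S that that likes likes => zero S that S that that likes likes   [U ::= zero]
zero S that S that that likes likes => zero S likes that S that that likes likes   [S ::= S likes]
zero S likes that S that that likes likes => zero U that likes that S that that likes likes   [S ::= U that]
zero U that likes that S that that likes likes => zero U cat mul that likes that S that that likes likes   [U ::= U cat mul]
zero U cat mul that likes that S that that likes likes => zero U cat mul cat mul that likes that S that that likes likes   [U ::= U cat mul]
zero U cat mul cat mul that likes that S that that likes likes => zero zero cat mul cat mul that likes that S that that likes likes   [U ::= zero]
zero zero cat mul cat mul that likes that S that that likes likes => zero zero cat mul cat mul that likes that likes that that likes likes   [S ::= likes]

S => S likes => S likes likes => U that likes likes => U S that that likes likes => U S that S that that likes likes => zero S that S that that likes likes => zero S likes that S that that likes likes => zero U that likes that S that that likes likes => zero U cat mul that likes that S that that likes likes => zero U cat mul cat mul that likes that S that that likes likes => zero zero cat mul cat mul that likes that S that that likes likes => zero zero cat mul cat mul that likes that likes that that likes likes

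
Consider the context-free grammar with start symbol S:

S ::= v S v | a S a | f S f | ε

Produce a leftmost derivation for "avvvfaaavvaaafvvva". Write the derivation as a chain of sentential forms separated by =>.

S => aSa   [S ::= a S a]
aSa => avSva   [S ::= v S v]
avSva => avvSvva   [S ::= v S v]
avvSvva => avvvSvvva   [S ::= v S v]
avvvSvvva => avvvfSfvvva   [S ::= f S f]
avvvfSfvvva => avvvfaSafvvva   [S ::= a S a]
avvvfaSafvvva => avvvfaaSaafvvva   [S ::= a S a]
avvvfaaSaafvvva => avvvfaaaSaaafvvva   [S ::= a S a]
avvvfaaaSaaafvvva => avvvfaaavSvaaafvvva   [S ::= v S v]
avvvfaaavSvaaafvvva => avvvfaaavvaaafvvva   [S ::= ε]

S => aSa => avSva => avvSvva => avvvSvvva => avvvfSfvvva => avvvfaSafvvva => avvvfaaSaafvvva => avvvfaaaSaaafvvva => avvvfaaavSvaaafvvva => avvvfaaavvaaafvvva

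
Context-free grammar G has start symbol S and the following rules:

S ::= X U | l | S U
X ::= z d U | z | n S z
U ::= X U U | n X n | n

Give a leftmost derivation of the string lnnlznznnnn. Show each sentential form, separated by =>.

S => SU => SUU => SUUU => lUUU => lXUUUU => lnSzUUUU => lnXUzUUUU => lnnSzUzUUUU => lnnlzUzUUUU => lnnlznzUUUU => lnnlznznUUU => lnnlznznnUU => lnnlznznnnU => lnnlznznnnn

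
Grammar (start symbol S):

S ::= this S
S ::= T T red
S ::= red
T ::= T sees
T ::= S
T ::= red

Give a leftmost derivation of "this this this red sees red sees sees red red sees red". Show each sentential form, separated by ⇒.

S ⇒ this S ⇒ this this S ⇒ this this T T red ⇒ this this S T red ⇒ this this this S T red ⇒ this this this T T red T red ⇒ this this this T sees T red T red ⇒ this this this red sees T red T red ⇒ this this this red sees T sees red T red ⇒ this this this red sees T sees sees red T red ⇒ this this this red sees S sees sees red T red ⇒ this this this red sees red sees sees red T red ⇒ this this this red sees red sees sees red T sees red ⇒ this this this red sees red sees sees red red sees red

S ⇒ this S   [S ::= this S]
this S ⇒ this this S   [S ::= this S]
this this S ⇒ this this T T red   [S ::= T T red]
this this T T red ⇒ this this S T red   [T ::= S]
this this S T red ⇒ this this this S T red   [S ::= this S]
this this this S T red ⇒ this this this T T red T red   [S ::= T T red]
this this this T T red T red ⇒ this this this T sees T red T red   [T ::= T sees]
this this this T sees T red T red ⇒ this this this red sees T red T red   [T ::= red]
this this this red sees T red T red ⇒ this this this red sees T sees red T red   [T ::= T sees]
this this this red sees T sees red T red ⇒ this this this red sees T sees sees red T red   [T ::= T sees]
this this this red sees T sees sees red T red ⇒ this this this red sees S sees sees red T red   [T ::= S]
this this this red sees S sees sees red T red ⇒ this this this red sees red sees sees red T red   [S ::= red]
this this this red sees red sees sees red T red ⇒ this this this red sees red sees sees red T sees red   [T ::= T sees]
this this this red sees red sees sees red T sees red ⇒ this this this red sees red sees sees red red sees red   [T ::= red]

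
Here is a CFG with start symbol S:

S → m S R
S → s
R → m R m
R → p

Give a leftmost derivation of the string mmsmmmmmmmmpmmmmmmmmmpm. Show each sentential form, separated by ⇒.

S ⇒ mSR ⇒ mmSRR ⇒ mmsRR ⇒ mmsmRmR ⇒ mmsmmRmmR ⇒ mmsmmmRmmmR ⇒ mmsmmmmRmmmmR ⇒ mmsmmmmmRmmmmmR ⇒ mmsmmmmmmRmmmmmmR ⇒ mmsmmmmmmmRmmmmmmmR ⇒ mmsmmmmmmmmRmmmmmmmmR ⇒ mmsmmmmmmmmpmmmmmmmmR ⇒ mmsmmmmmmmmpmmmmmmmmmRm ⇒ mmsmmmmmmmmpmmmmmmmmmpm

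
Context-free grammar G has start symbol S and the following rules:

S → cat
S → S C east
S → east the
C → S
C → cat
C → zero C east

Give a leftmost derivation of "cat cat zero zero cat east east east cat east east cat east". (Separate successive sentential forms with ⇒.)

S ⇒ S C east   [S → S C east]
S C east ⇒ S C east C east   [S → S C east]
S C east C east ⇒ cat C east C east   [S → cat]
cat C east C east ⇒ cat S east C east   [C → S]
cat S east C east ⇒ cat S C east east C east   [S → S C east]
cat S C east east C east ⇒ cat S C east C east east C east   [S → S C east]
cat S C east C east east C east ⇒ cat cat C east C east east C east   [S → cat]
cat cat C east C east east C east ⇒ cat cat zero C east east C east east C east   [C → zero C east]
cat cat zero C east east C east east C east ⇒ cat cat zero zero C east east east C east east C east   [C → zero C east]
cat cat zero zero C east east east C east east C east ⇒ cat cat zero zero cat east east east C east east C east   [C → cat]
cat cat zero zero cat east east east C east east C east ⇒ cat cat zero zero cat east east east cat east east C east   [C → cat]
cat cat zero zero cat east east east cat east east C east ⇒ cat cat zero zero cat east east east cat east east cat east   [C → cat]

S ⇒ S C east ⇒ S C east C east ⇒ cat C east C east ⇒ cat S east C east ⇒ cat S C east east C east ⇒ cat S C east C east east C east ⇒ cat cat C east C east east C east ⇒ cat cat zero C east east C east east C east ⇒ cat cat zero zero C east east east C east east C east ⇒ cat cat zero zero cat east east east C east east C east ⇒ cat cat zero zero cat east east east cat east east C east ⇒ cat cat zero zero cat east east east cat east east cat east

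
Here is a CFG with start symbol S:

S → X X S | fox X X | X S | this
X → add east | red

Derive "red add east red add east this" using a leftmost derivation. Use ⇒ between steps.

S ⇒ X X S ⇒ red X S ⇒ red add east S ⇒ red add east X X S ⇒ red add east red X S ⇒ red add east red add east S ⇒ red add east red add east this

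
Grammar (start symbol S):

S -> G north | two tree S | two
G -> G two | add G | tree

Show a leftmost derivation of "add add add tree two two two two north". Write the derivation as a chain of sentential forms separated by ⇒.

S ⇒ G north   [S -> G north]
G north ⇒ add G north   [G -> add G]
add G north ⇒ add G two north   [G -> G two]
add G two north ⇒ add G two two north   [G -> G two]
add G two two north ⇒ add G two two two north   [G -> G two]
add G two two two north ⇒ add add G two two two north   [G -> add G]
add add G two two two north ⇒ add add add G two two two north   [G -> add G]
add add add G two two two north ⇒ add add add G two two two two north   [G -> G two]
add add add G two two two two north ⇒ add add add tree two two two two north   [G -> tree]

S ⇒ G north ⇒ add G north ⇒ add G two north ⇒ add G two two north ⇒ add G two two two north ⇒ add add G two two two north ⇒ add add add G two two two north ⇒ add add add G two two two two north ⇒ add add add tree two two two two north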